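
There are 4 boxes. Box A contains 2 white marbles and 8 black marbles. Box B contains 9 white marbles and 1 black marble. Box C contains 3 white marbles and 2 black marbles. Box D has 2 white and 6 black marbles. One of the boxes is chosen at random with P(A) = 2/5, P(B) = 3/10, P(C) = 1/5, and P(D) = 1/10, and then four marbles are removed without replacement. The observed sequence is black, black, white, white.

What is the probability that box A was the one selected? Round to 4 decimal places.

0.2738

For each hypothesis, P(data | H) works out to: P(data | box A) = (8/10)(7/9)(2/8)(1/7) = 0.022222; P(data | box B) = (1/10)(0/9) = 0; P(data | box C) = (2/5)(1/4)(3/3)(2/2) = 0.1; P(data | box D) = (6/8)(5/7)(2/6)(1/5) = 0.035714.
The prior-weighted likelihoods are 2/5 · 0.022222 = 0.0088889, 3/10 · 0 = 0, 1/5 · 0.1 = 0.02, 1/10 · 0.035714 = 0.0035714; these sum to 0.03246.
Hence P(box A | data) = (0.0088889) / (0.03246) = 0.27384.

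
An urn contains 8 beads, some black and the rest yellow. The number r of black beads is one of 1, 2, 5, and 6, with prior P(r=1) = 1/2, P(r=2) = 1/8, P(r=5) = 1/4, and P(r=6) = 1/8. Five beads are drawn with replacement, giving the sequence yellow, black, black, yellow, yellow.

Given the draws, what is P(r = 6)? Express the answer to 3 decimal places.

The likelihood of the observed sequence under each hypothesis: P(data | r = 1) = (7/8)(1/8)(1/8)(7/8)(7/8) = 0.010468; P(data | r = 2) = (6/8)(2/8)(2/8)(6/8)(6/8) = 0.026367; P(data | r = 5) = (3/8)(5/8)(5/8)(3/8)(3/8) = 0.020599; P(data | r = 6) = (2/8)(6/8)(6/8)(2/8)(2/8) = 0.0087891.
The prior-weighted likelihoods are 1/2 · 0.010468 = 0.0052338, 1/8 · 0.026367 = 0.0032959, 1/4 · 0.020599 = 0.0051498, 1/8 · 0.0087891 = 0.0010986; these sum to 0.014778.
By Bayes' rule, P(r = 6 | data) = (0.0010986) / (0.014778) = 0.074342.

0.074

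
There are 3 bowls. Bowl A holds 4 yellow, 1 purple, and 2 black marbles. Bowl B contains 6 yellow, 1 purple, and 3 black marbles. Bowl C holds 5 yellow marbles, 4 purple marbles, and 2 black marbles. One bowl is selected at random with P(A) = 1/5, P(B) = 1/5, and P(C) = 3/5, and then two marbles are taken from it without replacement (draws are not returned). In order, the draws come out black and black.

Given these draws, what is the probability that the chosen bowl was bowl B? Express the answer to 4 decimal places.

For each hypothesis, P(data | H) works out to: P(data | bowl A) = (2/7)(1/6) = 1/21; P(data | bowl B) = (3/10)(2/9) = 1/15; P(data | bowl C) = (2/11)(1/10) = 1/55.
Multiplying each by its prior: 1/5 · 1/21 = 1/105, 1/5 · 1/15 = 1/75, 3/5 · 1/55 = 3/275; summing to 13/385.
Therefore the posterior P(bowl B | data) = (1/75) / (13/385) = 77/195.

0.3949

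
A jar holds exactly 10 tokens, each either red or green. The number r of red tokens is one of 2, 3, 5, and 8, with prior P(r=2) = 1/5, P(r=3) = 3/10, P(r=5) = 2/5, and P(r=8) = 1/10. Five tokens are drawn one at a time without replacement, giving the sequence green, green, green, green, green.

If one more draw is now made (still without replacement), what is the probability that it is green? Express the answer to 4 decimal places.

The likelihood of the observed sequence under each hypothesis: P(data | r = 2) = (8/10)(7/9)(6/8)(5/7)(4/6) = 0.22222; P(data | r = 3) = (7/10)(6/9)(5/8)(4/7)(3/6) = 0.083333; P(data | r = 5) = (5/10)(4/9)(3/8)(2/7)(1/6) = 0.0039683; P(data | r = 8) = (2/10)(1/9)(0/8) = 0.
Multiplying each by its prior: 1/5 · 0.22222 = 0.044444, 3/10 · 0.083333 = 0.025, 2/5 · 0.0039683 = 0.0015873, 1/10 · 0 = 0; summing to 0.071032.
Dividing through by the total gives posterior P(r = 2 | data) = 0.6257, P(r = 3 | data) = 0.35196, P(r = 5 | data) = 0.022346, P(r = 8 | data) = 0.
The predictive probability is P(green next | data) = (3/5)(0.6257) + (2/5)(0.35196) + (0)(0.022346) = 0.5162.

0.5162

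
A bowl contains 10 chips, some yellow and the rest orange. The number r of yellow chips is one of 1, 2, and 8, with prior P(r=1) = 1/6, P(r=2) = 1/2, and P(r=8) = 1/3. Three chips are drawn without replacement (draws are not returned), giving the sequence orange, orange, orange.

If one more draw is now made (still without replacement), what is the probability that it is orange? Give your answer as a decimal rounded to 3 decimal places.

0.762

Compute the likelihood of the observed sequence for each case: P(data | r = 1) = (9/10)(8/9)(7/8) = 7/10; P(data | r = 2) = (8/10)(7/9)(6/8) = 7/15; P(data | r = 8) = (2/10)(1/9)(0/8) = 0.
Multiplying each by its prior: 1/6 · 7/10 = 7/60, 1/2 · 7/15 = 7/30, 1/3 · 0 = 0; these sum to 7/20.
The posterior is then P(r = 1 | data) = 1/3, P(r = 2 | data) = 2/3, P(r = 8 | data) = 0.
So P(orange next | data) = Σ P(orange next | H) P(H | data) = (6/7)(1/3) + (5/7)(2/3) = 16/21.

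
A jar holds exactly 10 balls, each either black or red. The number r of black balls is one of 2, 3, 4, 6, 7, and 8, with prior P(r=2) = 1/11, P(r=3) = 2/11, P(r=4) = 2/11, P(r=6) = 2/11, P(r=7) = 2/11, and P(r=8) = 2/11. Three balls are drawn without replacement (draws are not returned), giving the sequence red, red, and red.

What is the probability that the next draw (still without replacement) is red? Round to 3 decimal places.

0.558

The likelihood of the observed sequence under each hypothesis: P(data | r = 2) = (8/10)(7/9)(6/8) = 7/15; P(data | r = 3) = (7/10)(6/9)(5/8) = 7/24; P(data | r = 4) = (6/10)(5/9)(4/8) = 1/6; P(data | r = 6) = (4/10)(3/9)(2/8) = 1/30; P(data | r = 7) = (3/10)(2/9)(1/8) = 1/120; P(data | r = 8) = (2/10)(1/9)(0/8) = 0.
Multiplying each by its prior: 1/11 · 7/15 = 7/165, 2/11 · 7/24 = 7/132, 2/11 · 1/6 = 1/33, 2/11 · 1/30 = 1/165, 2/11 · 1/120 = 1/660, 2/11 · 0 = 0; with total 2/15.
The posterior is then P(r = 2 | data) = 7/22, P(r = 3 | data) = 35/88, P(r = 4 | data) = 5/22, P(r = 6 | data) = 1/22, P(r = 7 | data) = 1/88, P(r = 8 | data) = 0.
Averaging over the posterior, P(red next | data) = (5/7)(7/22) + (4/7)(35/88) + (3/7)(5/22) + (1/7)(1/22) + (0)(1/88) = 43/77.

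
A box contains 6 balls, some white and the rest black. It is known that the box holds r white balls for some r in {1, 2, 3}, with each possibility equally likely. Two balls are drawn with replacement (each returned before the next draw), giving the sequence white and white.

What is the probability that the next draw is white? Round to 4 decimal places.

Under each hypothesis, the probability of the observed sequence is: P(data | r = 1) = (1/6)(1/6) = 1/36; P(data | r = 2) = (2/6)(2/6) = 1/9; P(data | r = 3) = (3/6)(3/6) = 1/4.
Weighting by the prior gives 1/3 · 1/36 = 1/108, 1/3 · 1/9 = 1/27, 1/3 · 1/4 = 1/12; with total 7/54.
Dividing through by the total gives posterior P(r = 1 | data) = 1/14, P(r = 2 | data) = 2/7, P(r = 3 | data) = 9/14.
So P(white next | data) = Σ P(white next | H) P(H | data) = (1/6)(1/14) + (1/3)(2/7) + (1/2)(9/14) = 3/7.

0.4286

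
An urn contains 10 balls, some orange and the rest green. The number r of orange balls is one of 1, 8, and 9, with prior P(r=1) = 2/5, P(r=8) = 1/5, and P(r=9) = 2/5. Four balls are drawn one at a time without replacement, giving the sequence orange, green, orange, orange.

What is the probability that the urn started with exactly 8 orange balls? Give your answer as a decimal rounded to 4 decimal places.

Under each hypothesis, the probability of the observed sequence is: P(data | r = 1) = (1/10)(9/9)(0/8) = 0; P(data | r = 8) = (8/10)(2/9)(7/8)(6/7) = 2/15; P(data | r = 9) = (9/10)(1/9)(8/8)(7/7) = 1/10.
The prior-weighted likelihoods are 2/5 · 0 = 0, 1/5 · 2/15 = 2/75, 2/5 · 1/10 = 1/25; summing to 1/15.
Therefore the posterior P(r = 8 | data) = (2/75) / (1/15) = 2/5.

0.4000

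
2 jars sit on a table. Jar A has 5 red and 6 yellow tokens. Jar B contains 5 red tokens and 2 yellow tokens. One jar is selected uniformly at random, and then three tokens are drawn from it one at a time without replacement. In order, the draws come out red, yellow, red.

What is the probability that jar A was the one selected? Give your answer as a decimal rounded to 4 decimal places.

0.3889

Compute the likelihood of the observed sequence for each case: P(data | jar A) = (5/11)(6/10)(4/9) = 4/33; P(data | jar B) = (5/7)(2/6)(4/5) = 4/21.
Multiplying each by its prior: 1/2 · 4/33 = 2/33, 1/2 · 4/21 = 2/21; with total 12/77.
Therefore the posterior P(jar A | data) = (2/33) / (12/77) = 7/18.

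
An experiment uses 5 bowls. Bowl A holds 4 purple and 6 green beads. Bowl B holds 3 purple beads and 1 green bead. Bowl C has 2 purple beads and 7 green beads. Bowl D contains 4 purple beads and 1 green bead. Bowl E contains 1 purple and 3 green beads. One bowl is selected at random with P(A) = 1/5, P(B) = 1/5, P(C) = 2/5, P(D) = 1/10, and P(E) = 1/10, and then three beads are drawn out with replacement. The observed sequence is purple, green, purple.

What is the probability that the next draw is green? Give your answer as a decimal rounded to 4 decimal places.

0.4562

For each hypothesis, P(data | H) works out to: P(data | bowl A) = (4/10)(6/10)(4/10) = 0.096; P(data | bowl B) = (3/4)(1/4)(3/4) = 0.14062; P(data | bowl C) = (2/9)(7/9)(2/9) = 0.038409; P(data | bowl D) = (4/5)(1/5)(4/5) = 0.128; P(data | bowl E) = (1/4)(3/4)(1/4) = 0.046875.
The prior-weighted likelihoods are 1/5 · 0.096 = 0.0192, 1/5 · 0.14062 = 0.028125, 2/5 · 0.038409 = 0.015364, 1/10 · 0.128 = 0.0128, 1/10 · 0.046875 = 0.0046875; summing to 0.080176.
The posterior is then P(bowl A | data) = 0.23947, P(bowl B | data) = 0.35079, P(bowl C | data) = 0.19162, P(bowl D | data) = 0.15965, P(bowl E | data) = 0.058465.
So P(green next | data) = Σ P(green next | H) P(H | data) = (3/5)(0.23947) + (1/4)(0.35079) + (7/9)(0.19162) + (1/5)(0.15965) + (3/4)(0.058465) = 0.4562.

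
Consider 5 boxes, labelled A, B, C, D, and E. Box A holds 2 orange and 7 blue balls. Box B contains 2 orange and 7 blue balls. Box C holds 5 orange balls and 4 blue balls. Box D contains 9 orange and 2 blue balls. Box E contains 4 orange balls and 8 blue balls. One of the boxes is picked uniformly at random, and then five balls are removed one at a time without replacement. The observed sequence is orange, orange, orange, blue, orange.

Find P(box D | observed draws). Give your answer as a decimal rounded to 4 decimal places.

0.7636

Under each hypothesis, the probability of the observed sequence is: P(data | box A) = (2/9)(1/8)(0/7) = 0; P(data | box B) = (2/9)(1/8)(0/7) = 0; P(data | box C) = (5/9)(4/8)(3/7)(4/6)(2/5) = 0.031746; P(data | box D) = (9/11)(8/10)(7/9)(2/8)(6/7) = 0.10909; P(data | box E) = (4/12)(3/11)(2/10)(8/9)(1/8) = 0.0020202.
Weighting by the prior gives 1/5 · 0 = 0, 1/5 · 0 = 0, 1/5 · 0.031746 = 0.0063492, 1/5 · 0.10909 = 0.021818, 1/5 · 0.0020202 = 0.00040404; these sum to 0.028571.
By Bayes' rule, P(box D | data) = (0.021818) / (0.028571) = 0.76364.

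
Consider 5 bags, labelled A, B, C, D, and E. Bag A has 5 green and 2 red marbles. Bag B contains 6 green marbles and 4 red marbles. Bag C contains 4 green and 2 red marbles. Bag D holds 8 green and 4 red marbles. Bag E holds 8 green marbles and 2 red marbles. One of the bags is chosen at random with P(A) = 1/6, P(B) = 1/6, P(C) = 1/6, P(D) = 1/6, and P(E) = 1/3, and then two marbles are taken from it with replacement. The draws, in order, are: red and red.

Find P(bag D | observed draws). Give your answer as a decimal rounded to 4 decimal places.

0.2043

Compute the likelihood of the observed sequence for each case: P(data | bag A) = (2/7)(2/7) = 0.081633; P(data | bag B) = (4/10)(4/10) = 0.16; P(data | bag C) = (2/6)(2/6) = 0.11111; P(data | bag D) = (4/12)(4/12) = 0.11111; P(data | bag E) = (2/10)(2/10) = 0.04.
Weighting by the prior gives 1/6 · 0.081633 = 0.013605, 1/6 · 0.16 = 0.026667, 1/6 · 0.11111 = 0.018519, 1/6 · 0.11111 = 0.018519, 1/3 · 0.04 = 0.013333; with total 0.090642.
Therefore the posterior P(bag D | data) = (0.018519) / (0.090642) = 0.2043.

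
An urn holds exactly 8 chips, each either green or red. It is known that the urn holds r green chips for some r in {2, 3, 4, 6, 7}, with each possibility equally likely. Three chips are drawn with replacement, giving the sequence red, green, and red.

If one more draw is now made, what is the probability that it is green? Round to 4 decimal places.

0.4225

The likelihood of the observed sequence under each hypothesis: P(data | r = 2) = (6/8)(2/8)(6/8) = 0.14062; P(data | r = 3) = (5/8)(3/8)(5/8) = 0.14648; P(data | r = 4) = (4/8)(4/8)(4/8) = 0.125; P(data | r = 6) = (2/8)(6/8)(2/8) = 0.046875; P(data | r = 7) = (1/8)(7/8)(1/8) = 0.013672.
Weighting by the prior gives 1/5 · 0.14062 = 0.028125, 1/5 · 0.14648 = 0.029297, 1/5 · 0.125 = 0.025, 1/5 · 0.046875 = 0.009375, 1/5 · 0.013672 = 0.0027344; these sum to 0.094531.
The posterior is then P(r = 2 | data) = 0.29752, P(r = 3 | data) = 0.30992, P(r = 4 | data) = 0.26446, P(r = 6 | data) = 0.099174, P(r = 7 | data) = 0.028926.
The predictive probability is P(green next | data) = (1/4)(0.29752) + (3/8)(0.30992) + (1/2)(0.26446) + (3/4)(0.099174) + (7/8)(0.028926) = 0.42252.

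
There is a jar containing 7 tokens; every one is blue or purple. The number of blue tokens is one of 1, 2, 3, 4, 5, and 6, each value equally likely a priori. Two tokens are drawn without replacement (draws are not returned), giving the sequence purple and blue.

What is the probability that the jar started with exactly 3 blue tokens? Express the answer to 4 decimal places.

0.2143

Under each hypothesis, the probability of the observed sequence is: P(data | r = 1) = (6/7)(1/6) = 1/7; P(data | r = 2) = (5/7)(2/6) = 5/21; P(data | r = 3) = (4/7)(3/6) = 2/7; P(data | r = 4) = (3/7)(4/6) = 2/7; P(data | r = 5) = (2/7)(5/6) = 5/21; P(data | r = 6) = (1/7)(6/6) = 1/7.
The prior-weighted likelihoods are 1/6 · 1/7 = 1/42, 1/6 · 5/21 = 5/126, 1/6 · 2/7 = 1/21, 1/6 · 2/7 = 1/21, 1/6 · 5/21 = 5/126, 1/6 · 1/7 = 1/42; summing to 2/9.
By Bayes' rule, P(r = 3 | data) = (1/21) / (2/9) = 3/14.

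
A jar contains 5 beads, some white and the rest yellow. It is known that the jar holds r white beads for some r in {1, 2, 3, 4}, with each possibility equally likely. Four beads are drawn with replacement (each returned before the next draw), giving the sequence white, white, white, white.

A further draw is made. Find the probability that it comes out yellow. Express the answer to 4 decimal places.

Compute the likelihood of the observed sequence for each case: P(data | r = 1) = (1/5)(1/5)(1/5)(1/5) = 0.0016; P(data | r = 2) = (2/5)(2/5)(2/5)(2/5) = 0.0256; P(data | r = 3) = (3/5)(3/5)(3/5)(3/5) = 0.1296; P(data | r = 4) = (4/5)(4/5)(4/5)(4/5) = 0.4096.
Weighting by the prior gives 1/4 · 0.0016 = 0.0004, 1/4 · 0.0256 = 0.0064, 1/4 · 0.1296 = 0.0324, 1/4 · 0.4096 = 0.1024; with total 0.1416.
Dividing through by the total gives posterior P(r = 1 | data) = 0.0028249, P(r = 2 | data) = 0.045198, P(r = 3 | data) = 0.22881, P(r = 4 | data) = 0.72316.
Averaging over the posterior, P(yellow next | data) = (4/5)(0.0028249) + (3/5)(0.045198) + (2/5)(0.22881) + (1/5)(0.72316) = 0.26554.

0.2655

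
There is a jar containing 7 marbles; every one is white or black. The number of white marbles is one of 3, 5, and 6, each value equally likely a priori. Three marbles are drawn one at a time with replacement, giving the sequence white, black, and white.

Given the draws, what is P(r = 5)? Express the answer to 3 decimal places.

0.410

For each hypothesis, P(data | H) works out to: P(data | r = 3) = (3/7)(4/7)(3/7) = 0.10496; P(data | r = 5) = (5/7)(2/7)(5/7) = 0.14577; P(data | r = 6) = (6/7)(1/7)(6/7) = 0.10496.
Weighting by the prior gives 1/3 · 0.10496 = 0.034985, 1/3 · 0.14577 = 0.048591, 1/3 · 0.10496 = 0.034985; these sum to 0.11856.
By Bayes' rule, P(r = 5 | data) = (0.048591) / (0.11856) = 0.40984.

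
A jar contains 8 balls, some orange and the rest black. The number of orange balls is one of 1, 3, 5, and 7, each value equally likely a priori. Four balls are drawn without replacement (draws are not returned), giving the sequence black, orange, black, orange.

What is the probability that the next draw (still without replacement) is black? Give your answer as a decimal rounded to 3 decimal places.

For each hypothesis, P(data | H) works out to: P(data | r = 1) = (7/8)(1/7)(6/6)(0/5) = 0; P(data | r = 3) = (5/8)(3/7)(4/6)(2/5) = 1/14; P(data | r = 5) = (3/8)(5/7)(2/6)(4/5) = 1/14; P(data | r = 7) = (1/8)(7/7)(0/6) = 0.
The prior-weighted likelihoods are 1/4 · 0 = 0, 1/4 · 1/14 = 1/56, 1/4 · 1/14 = 1/56, 1/4 · 0 = 0; with total 1/28.
Dividing through by the total gives posterior P(r = 1 | data) = 0, P(r = 3 | data) = 1/2, P(r = 5 | data) = 1/2, P(r = 7 | data) = 0.
Averaging over the posterior, P(black next | data) = (3/4)(1/2) + (1/4)(1/2) = 1/2.

0.500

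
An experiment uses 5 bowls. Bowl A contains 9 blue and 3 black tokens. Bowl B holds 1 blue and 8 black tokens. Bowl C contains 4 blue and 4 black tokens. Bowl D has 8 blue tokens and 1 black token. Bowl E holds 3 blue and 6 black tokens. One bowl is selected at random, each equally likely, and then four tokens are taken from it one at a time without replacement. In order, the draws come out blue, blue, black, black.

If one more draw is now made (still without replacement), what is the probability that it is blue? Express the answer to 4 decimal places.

For each hypothesis, P(data | H) works out to: P(data | bowl A) = (9/12)(8/11)(3/10)(2/9) = 0.036364; P(data | bowl B) = (1/9)(0/8) = 0; P(data | bowl C) = (4/8)(3/7)(4/6)(3/5) = 0.085714; P(data | bowl D) = (8/9)(7/8)(1/7)(0/6) = 0; P(data | bowl E) = (3/9)(2/8)(6/7)(5/6) = 0.059524.
Multiplying each by its prior: 1/5 · 0.036364 = 0.0072727, 1/5 · 0 = 0, 1/5 · 0.085714 = 0.017143, 1/5 · 0 = 0, 1/5 · 0.059524 = 0.011905; summing to 0.03632.
The posterior is then P(bowl A | data) = 0.20024, P(bowl B | data) = 0, P(bowl C | data) = 0.47199, P(bowl D | data) = 0, P(bowl E | data) = 0.32777.
So P(blue next | data) = Σ P(blue next | H) P(H | data) = (7/8)(0.20024) + (1/2)(0.47199) + (1/5)(0.32777) = 0.47676.

0.4768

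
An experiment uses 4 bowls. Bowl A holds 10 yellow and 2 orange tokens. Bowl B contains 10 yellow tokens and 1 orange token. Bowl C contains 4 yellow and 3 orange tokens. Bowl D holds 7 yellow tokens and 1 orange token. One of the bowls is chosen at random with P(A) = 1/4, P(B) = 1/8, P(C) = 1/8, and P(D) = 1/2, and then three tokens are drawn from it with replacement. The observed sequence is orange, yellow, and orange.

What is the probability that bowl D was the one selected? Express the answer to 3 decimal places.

Compute the likelihood of the observed sequence for each case: P(data | bowl A) = (2/12)(10/12)(2/12) = 0.023148; P(data | bowl B) = (1/11)(10/11)(1/11) = 0.0075131; P(data | bowl C) = (3/7)(4/7)(3/7) = 0.10496; P(data | bowl D) = (1/8)(7/8)(1/8) = 0.013672.
Weighting by the prior gives 1/4 · 0.023148 = 0.005787, 1/8 · 0.0075131 = 0.00093914, 1/8 · 0.10496 = 0.01312, 1/2 · 0.013672 = 0.0068359; summing to 0.026682.
Hence P(bowl D | data) = (0.0068359) / (0.026682) = 0.2562.

0.256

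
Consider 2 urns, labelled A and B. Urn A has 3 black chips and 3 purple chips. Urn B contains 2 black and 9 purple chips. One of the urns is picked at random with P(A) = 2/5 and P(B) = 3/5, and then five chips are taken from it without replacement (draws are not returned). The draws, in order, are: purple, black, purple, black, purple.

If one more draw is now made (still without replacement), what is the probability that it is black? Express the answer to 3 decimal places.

0.647

Under each hypothesis, the probability of the observed sequence is: P(data | urn A) = (3/6)(3/5)(2/4)(2/3)(1/2) = 1/20; P(data | urn B) = (9/11)(2/10)(8/9)(1/8)(7/7) = 1/55.
The prior-weighted likelihoods are 2/5 · 1/20 = 1/50, 3/5 · 1/55 = 3/275; summing to 17/550.
Dividing through by the total gives posterior P(urn A | data) = 11/17, P(urn B | data) = 6/17.
The predictive probability is P(black next | data) = (1)(11/17) + (0)(6/17) = 11/17.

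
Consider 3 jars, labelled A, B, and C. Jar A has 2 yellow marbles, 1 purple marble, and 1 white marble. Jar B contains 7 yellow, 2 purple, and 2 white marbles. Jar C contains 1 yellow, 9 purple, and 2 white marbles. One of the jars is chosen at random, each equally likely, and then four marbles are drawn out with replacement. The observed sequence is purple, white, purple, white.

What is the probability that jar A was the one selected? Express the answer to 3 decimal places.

0.189

Under each hypothesis, the probability of the observed sequence is: P(data | jar A) = (1/4)(1/4)(1/4)(1/4) = 0.0039062; P(data | jar B) = (2/11)(2/11)(2/11)(2/11) = 0.0010928; P(data | jar C) = (9/12)(2/12)(9/12)(2/12) = 0.015625.
The prior-weighted likelihoods are 1/3 · 0.0039062 = 0.0013021, 1/3 · 0.0010928 = 0.00036427, 1/3 · 0.015625 = 0.0052083; with total 0.0068747.
Therefore the posterior P(jar A | data) = (0.0013021) / (0.0068747) = 0.1894.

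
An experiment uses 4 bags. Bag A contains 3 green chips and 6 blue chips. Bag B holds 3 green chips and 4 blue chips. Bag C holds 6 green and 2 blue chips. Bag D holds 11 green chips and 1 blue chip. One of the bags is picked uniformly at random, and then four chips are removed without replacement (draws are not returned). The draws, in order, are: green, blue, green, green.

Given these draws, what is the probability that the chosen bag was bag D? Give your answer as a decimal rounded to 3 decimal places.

0.313

For each hypothesis, P(data | H) works out to: P(data | bag A) = (3/9)(6/8)(2/7)(1/6) = 1/84; P(data | bag B) = (3/7)(4/6)(2/5)(1/4) = 1/35; P(data | bag C) = (6/8)(2/7)(5/6)(4/5) = 1/7; P(data | bag D) = (11/12)(1/11)(10/10)(9/9) = 1/12.
Weighting by the prior gives 1/4 · 1/84 = 1/336, 1/4 · 1/35 = 1/140, 1/4 · 1/7 = 1/28, 1/4 · 1/12 = 1/48; these sum to 1/15.
So P(bag D | data) = (1/48) / (1/15) = 5/16.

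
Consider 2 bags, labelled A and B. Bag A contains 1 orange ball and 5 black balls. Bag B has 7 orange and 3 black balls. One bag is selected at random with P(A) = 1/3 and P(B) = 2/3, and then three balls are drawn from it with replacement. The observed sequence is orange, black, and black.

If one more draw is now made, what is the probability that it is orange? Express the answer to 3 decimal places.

Under each hypothesis, the probability of the observed sequence is: P(data | bag A) = (1/6)(5/6)(5/6) = 0.11574; P(data | bag B) = (7/10)(3/10)(3/10) = 0.063.
Multiplying each by its prior: 1/3 · 0.11574 = 0.03858, 2/3 · 0.063 = 0.042; with total 0.08058.
The posterior is then P(bag A | data) = 0.47878, P(bag B | data) = 0.52122.
So P(orange next | data) = Σ P(orange next | H) P(H | data) = (1/6)(0.47878) + (7/10)(0.52122) = 0.44465.

0.445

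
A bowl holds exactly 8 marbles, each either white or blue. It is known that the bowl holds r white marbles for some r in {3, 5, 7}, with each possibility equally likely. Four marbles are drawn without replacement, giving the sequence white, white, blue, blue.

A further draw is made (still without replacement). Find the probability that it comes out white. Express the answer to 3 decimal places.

0.500

Compute the likelihood of the observed sequence for each case: P(data | r = 3) = (3/8)(2/7)(5/6)(4/5) = 1/14; P(data | r = 5) = (5/8)(4/7)(3/6)(2/5) = 1/14; P(data | r = 7) = (7/8)(6/7)(1/6)(0/5) = 0.
Weighting by the prior gives 1/3 · 1/14 = 1/42, 1/3 · 1/14 = 1/42, 1/3 · 0 = 0; with total 1/21.
Dividing through by the total gives posterior P(r = 3 | data) = 1/2, P(r = 5 | data) = 1/2, P(r = 7 | data) = 0.
The predictive probability is P(white next | data) = (1/4)(1/2) + (3/4)(1/2) = 1/2.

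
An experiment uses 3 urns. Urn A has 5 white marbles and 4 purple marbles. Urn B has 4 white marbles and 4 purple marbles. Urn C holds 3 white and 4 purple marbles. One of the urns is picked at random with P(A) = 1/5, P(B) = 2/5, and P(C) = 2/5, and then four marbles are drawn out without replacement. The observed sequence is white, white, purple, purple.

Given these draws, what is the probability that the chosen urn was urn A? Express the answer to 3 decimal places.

Compute the likelihood of the observed sequence for each case: P(data | urn A) = (5/9)(4/8)(4/7)(3/6) = 5/63; P(data | urn B) = (4/8)(3/7)(4/6)(3/5) = 3/35; P(data | urn C) = (3/7)(2/6)(4/5)(3/4) = 3/35.
Multiplying each by its prior: 1/5 · 5/63 = 1/63, 2/5 · 3/35 = 6/175, 2/5 · 3/35 = 6/175; summing to 19/225.
Hence P(urn A | data) = (1/63) / (19/225) = 25/133.

0.188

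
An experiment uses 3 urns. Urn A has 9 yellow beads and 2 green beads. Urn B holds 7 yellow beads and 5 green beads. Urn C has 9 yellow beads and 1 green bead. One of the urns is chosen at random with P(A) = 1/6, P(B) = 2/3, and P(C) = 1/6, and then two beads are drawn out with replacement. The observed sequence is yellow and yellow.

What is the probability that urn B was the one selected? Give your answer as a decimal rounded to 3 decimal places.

The likelihood of the observed sequence under each hypothesis: P(data | urn A) = (9/11)(9/11) = 0.66942; P(data | urn B) = (7/12)(7/12) = 0.34028; P(data | urn C) = (9/10)(9/10) = 0.81.
Multiplying each by its prior: 1/6 · 0.66942 = 0.11157, 2/3 · 0.34028 = 0.22685, 1/6 · 0.81 = 0.135; summing to 0.47342.
Hence P(urn B | data) = (0.22685) / (0.47342) = 0.47917.

0.479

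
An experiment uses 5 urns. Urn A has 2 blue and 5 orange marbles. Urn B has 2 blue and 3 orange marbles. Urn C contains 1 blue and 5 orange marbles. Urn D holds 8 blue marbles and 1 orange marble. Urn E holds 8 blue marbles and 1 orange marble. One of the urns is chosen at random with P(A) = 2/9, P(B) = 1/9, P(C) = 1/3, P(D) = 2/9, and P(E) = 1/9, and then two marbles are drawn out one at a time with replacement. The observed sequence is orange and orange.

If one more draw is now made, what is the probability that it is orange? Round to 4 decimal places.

0.7670

The likelihood of the observed sequence under each hypothesis: P(data | urn A) = (5/7)(5/7) = 0.5102; P(data | urn B) = (3/5)(3/5) = 0.36; P(data | urn C) = (5/6)(5/6) = 0.69444; P(data | urn D) = (1/9)(1/9) = 0.012346; P(data | urn E) = (1/9)(1/9) = 0.012346.
The prior-weighted likelihoods are 2/9 · 0.5102 = 0.11338, 1/9 · 0.36 = 0.04, 1/3 · 0.69444 = 0.23148, 2/9 · 0.012346 = 0.0027435, 1/9 · 0.012346 = 0.0013717; these sum to 0.38898.
The posterior is then P(urn A | data) = 0.29148, P(urn B | data) = 0.10283, P(urn C | data) = 0.59511, P(urn D | data) = 0.0070531, P(urn E | data) = 0.0035266.
The predictive probability is P(orange next | data) = (5/7)(0.29148) + (3/5)(0.10283) + (5/6)(0.59511) + (1/9)(0.0070531) + (1/9)(0.0035266) = 0.767.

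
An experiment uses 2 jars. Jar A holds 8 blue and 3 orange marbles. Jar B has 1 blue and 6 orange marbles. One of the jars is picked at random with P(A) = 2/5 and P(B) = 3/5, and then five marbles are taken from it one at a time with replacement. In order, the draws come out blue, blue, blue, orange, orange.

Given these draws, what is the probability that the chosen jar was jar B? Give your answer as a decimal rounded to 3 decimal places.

0.101

For each hypothesis, P(data | H) works out to: P(data | jar A) = (8/11)(8/11)(8/11)(3/11)(3/11) = 0.028612; P(data | jar B) = (1/7)(1/7)(1/7)(6/7)(6/7) = 0.002142.
The prior-weighted likelihoods are 2/5 · 0.028612 = 0.011445, 3/5 · 0.002142 = 0.0012852; summing to 0.01273.
By Bayes' rule, P(jar B | data) = (0.0012852) / (0.01273) = 0.10096.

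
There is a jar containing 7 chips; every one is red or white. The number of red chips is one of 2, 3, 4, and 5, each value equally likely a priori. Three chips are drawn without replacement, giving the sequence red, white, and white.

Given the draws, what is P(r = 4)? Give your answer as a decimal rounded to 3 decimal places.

The likelihood of the observed sequence under each hypothesis: P(data | r = 2) = (2/7)(5/6)(4/5) = 4/21; P(data | r = 3) = (3/7)(4/6)(3/5) = 6/35; P(data | r = 4) = (4/7)(3/6)(2/5) = 4/35; P(data | r = 5) = (5/7)(2/6)(1/5) = 1/21.
The prior-weighted likelihoods are 1/4 · 4/21 = 1/21, 1/4 · 6/35 = 3/70, 1/4 · 4/35 = 1/35, 1/4 · 1/21 = 1/84; summing to 11/84.
Therefore the posterior P(r = 4 | data) = (1/35) / (11/84) = 12/55.

0.218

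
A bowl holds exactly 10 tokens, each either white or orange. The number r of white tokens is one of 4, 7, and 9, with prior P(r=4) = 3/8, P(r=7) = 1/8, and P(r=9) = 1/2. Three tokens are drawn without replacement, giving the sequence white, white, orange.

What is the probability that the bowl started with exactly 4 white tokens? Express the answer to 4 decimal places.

Under each hypothesis, the probability of the observed sequence is: P(data | r = 4) = (4/10)(3/9)(6/8) = 1/10; P(data | r = 7) = (7/10)(6/9)(3/8) = 7/40; P(data | r = 9) = (9/10)(8/9)(1/8) = 1/10.
Weighting by the prior gives 3/8 · 1/10 = 3/80, 1/8 · 7/40 = 7/320, 1/2 · 1/10 = 1/20; summing to 7/64.
Hence P(r = 4 | data) = (3/80) / (7/64) = 12/35.

0.3429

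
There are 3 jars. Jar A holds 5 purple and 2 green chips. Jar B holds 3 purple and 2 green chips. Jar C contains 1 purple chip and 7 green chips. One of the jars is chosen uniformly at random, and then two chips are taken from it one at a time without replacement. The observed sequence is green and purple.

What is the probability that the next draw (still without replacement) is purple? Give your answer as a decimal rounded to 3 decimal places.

0.589

Compute the likelihood of the observed sequence for each case: P(data | jar A) = (2/7)(5/6) = 0.2381; P(data | jar B) = (2/5)(3/4) = 0.3; P(data | jar C) = (7/8)(1/7) = 0.125.
Weighting by the prior gives 1/3 · 0.2381 = 0.079365, 1/3 · 0.3 = 0.1, 1/3 · 0.125 = 0.041667; summing to 0.22103.
Normalising, the posterior is P(jar A | data) = 0.35907, P(jar B | data) = 0.45242, P(jar C | data) = 0.18851.
Averaging over the posterior, P(purple next | data) = (4/5)(0.35907) + (2/3)(0.45242) + (0)(0.18851) = 0.58887.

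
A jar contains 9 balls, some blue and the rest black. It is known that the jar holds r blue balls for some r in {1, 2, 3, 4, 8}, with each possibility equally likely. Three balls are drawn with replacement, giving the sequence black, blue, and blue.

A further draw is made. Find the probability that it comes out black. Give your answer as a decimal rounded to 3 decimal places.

For each hypothesis, P(data | H) works out to: P(data | r = 1) = (8/9)(1/9)(1/9) = 0.010974; P(data | r = 2) = (7/9)(2/9)(2/9) = 0.038409; P(data | r = 3) = (6/9)(3/9)(3/9) = 0.074074; P(data | r = 4) = (5/9)(4/9)(4/9) = 0.10974; P(data | r = 8) = (1/9)(8/9)(8/9) = 0.087791.
Weighting by the prior gives 1/5 · 0.010974 = 0.0021948, 1/5 · 0.038409 = 0.0076818, 1/5 · 0.074074 = 0.014815, 1/5 · 0.10974 = 0.021948, 1/5 · 0.087791 = 0.017558; these sum to 0.064198.
Dividing through by the total gives posterior P(r = 1 | data) = 0.034188, P(r = 2 | data) = 0.11966, P(r = 3 | data) = 0.23077, P(r = 4 | data) = 0.34188, P(r = 8 | data) = 0.2735.
The predictive probability is P(black next | data) = (8/9)(0.034188) + (7/9)(0.11966) + (2/3)(0.23077) + (5/9)(0.34188) + (1/9)(0.2735) = 0.49763.

0.498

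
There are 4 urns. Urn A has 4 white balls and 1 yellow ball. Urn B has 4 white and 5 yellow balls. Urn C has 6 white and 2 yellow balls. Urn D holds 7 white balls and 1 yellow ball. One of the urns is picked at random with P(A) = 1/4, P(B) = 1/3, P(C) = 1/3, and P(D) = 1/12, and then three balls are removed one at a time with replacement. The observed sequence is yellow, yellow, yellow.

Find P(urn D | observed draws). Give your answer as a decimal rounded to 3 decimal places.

Under each hypothesis, the probability of the observed sequence is: P(data | urn A) = (1/5)(1/5)(1/5) = 0.008; P(data | urn B) = (5/9)(5/9)(5/9) = 0.17147; P(data | urn C) = (2/8)(2/8)(2/8) = 0.015625; P(data | urn D) = (1/8)(1/8)(1/8) = 0.0019531.
Weighting by the prior gives 1/4 · 0.008 = 0.002, 1/3 · 0.17147 = 0.057156, 1/3 · 0.015625 = 0.0052083, 1/12 · 0.0019531 = 0.00016276; these sum to 0.064527.
Therefore the posterior P(urn D | data) = (0.00016276) / (0.064527) = 0.0025224.

0.003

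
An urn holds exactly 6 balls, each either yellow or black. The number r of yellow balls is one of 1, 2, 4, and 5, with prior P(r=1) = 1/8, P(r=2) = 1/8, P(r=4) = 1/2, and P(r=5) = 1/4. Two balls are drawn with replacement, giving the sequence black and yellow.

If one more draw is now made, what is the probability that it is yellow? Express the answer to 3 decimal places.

0.603

The likelihood of the observed sequence under each hypothesis: P(data | r = 1) = (5/6)(1/6) = 5/36; P(data | r = 2) = (4/6)(2/6) = 2/9; P(data | r = 4) = (2/6)(4/6) = 2/9; P(data | r = 5) = (1/6)(5/6) = 5/36.
The prior-weighted likelihoods are 1/8 · 5/36 = 5/288, 1/8 · 2/9 = 1/36, 1/2 · 2/9 = 1/9, 1/4 · 5/36 = 5/144; with total 55/288.
The posterior is then P(r = 1 | data) = 1/11, P(r = 2 | data) = 8/55, P(r = 4 | data) = 32/55, P(r = 5 | data) = 2/11.
The predictive probability is P(yellow next | data) = (1/6)(1/11) + (1/3)(8/55) + (2/3)(32/55) + (5/6)(2/11) = 199/330.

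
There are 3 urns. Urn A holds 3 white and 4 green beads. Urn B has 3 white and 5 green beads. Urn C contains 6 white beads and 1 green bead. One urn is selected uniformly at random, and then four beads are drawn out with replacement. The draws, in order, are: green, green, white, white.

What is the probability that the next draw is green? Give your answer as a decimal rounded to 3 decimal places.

For each hypothesis, P(data | H) works out to: P(data | urn A) = (4/7)(4/7)(3/7)(3/7) = 0.059975; P(data | urn B) = (5/8)(5/8)(3/8)(3/8) = 0.054932; P(data | urn C) = (1/7)(1/7)(6/7)(6/7) = 0.014994.
Weighting by the prior gives 1/3 · 0.059975 = 0.019992, 1/3 · 0.054932 = 0.018311, 1/3 · 0.014994 = 0.0049979; these sum to 0.0433.
Normalising, the posterior is P(urn A | data) = 0.4617, P(urn B | data) = 0.42288, P(urn C | data) = 0.11542.
Averaging over the posterior, P(green next | data) = (4/7)(0.4617) + (5/8)(0.42288) + (1/7)(0.11542) = 0.54461.

0.545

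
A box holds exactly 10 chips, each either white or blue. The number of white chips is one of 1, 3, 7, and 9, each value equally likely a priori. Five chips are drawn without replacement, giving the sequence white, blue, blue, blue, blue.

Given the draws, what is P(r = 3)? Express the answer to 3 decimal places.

Compute the likelihood of the observed sequence for each case: P(data | r = 1) = (1/10)(9/9)(8/8)(7/7)(6/6) = 1/10; P(data | r = 3) = (3/10)(7/9)(6/8)(5/7)(4/6) = 1/12; P(data | r = 7) = (7/10)(3/9)(2/8)(1/7)(0/6) = 0; P(data | r = 9) = (9/10)(1/9)(0/8) = 0.
Weighting by the prior gives 1/4 · 1/10 = 1/40, 1/4 · 1/12 = 1/48, 1/4 · 0 = 0, 1/4 · 0 = 0; with total 11/240.
By Bayes' rule, P(r = 3 | data) = (1/48) / (11/240) = 5/11.

0.455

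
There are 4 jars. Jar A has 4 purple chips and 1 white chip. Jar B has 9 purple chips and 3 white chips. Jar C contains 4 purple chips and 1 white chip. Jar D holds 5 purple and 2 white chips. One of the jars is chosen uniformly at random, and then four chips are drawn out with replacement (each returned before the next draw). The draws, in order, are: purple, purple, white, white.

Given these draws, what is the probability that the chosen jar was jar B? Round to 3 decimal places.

0.275

Compute the likelihood of the observed sequence for each case: P(data | jar A) = (4/5)(4/5)(1/5)(1/5) = 0.0256; P(data | jar B) = (9/12)(9/12)(3/12)(3/12) = 0.035156; P(data | jar C) = (4/5)(4/5)(1/5)(1/5) = 0.0256; P(data | jar D) = (5/7)(5/7)(2/7)(2/7) = 0.041649.
Weighting by the prior gives 1/4 · 0.0256 = 0.0064, 1/4 · 0.035156 = 0.0087891, 1/4 · 0.0256 = 0.0064, 1/4 · 0.041649 = 0.010412; these sum to 0.032001.
By Bayes' rule, P(jar B | data) = (0.0087891) / (0.032001) = 0.27465.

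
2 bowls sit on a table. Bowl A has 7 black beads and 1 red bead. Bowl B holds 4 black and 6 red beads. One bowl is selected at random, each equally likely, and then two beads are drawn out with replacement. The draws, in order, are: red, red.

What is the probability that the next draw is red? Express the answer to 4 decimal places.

0.5802

Compute the likelihood of the observed sequence for each case: P(data | bowl A) = (1/8)(1/8) = 0.015625; P(data | bowl B) = (6/10)(6/10) = 0.36.
The prior-weighted likelihoods are 1/2 · 0.015625 = 0.0078125, 1/2 · 0.36 = 0.18; with total 0.18781.
Normalising, the posterior is P(bowl A | data) = 0.041597, P(bowl B | data) = 0.9584.
Averaging over the posterior, P(red next | data) = (1/8)(0.041597) + (3/5)(0.9584) = 0.58024.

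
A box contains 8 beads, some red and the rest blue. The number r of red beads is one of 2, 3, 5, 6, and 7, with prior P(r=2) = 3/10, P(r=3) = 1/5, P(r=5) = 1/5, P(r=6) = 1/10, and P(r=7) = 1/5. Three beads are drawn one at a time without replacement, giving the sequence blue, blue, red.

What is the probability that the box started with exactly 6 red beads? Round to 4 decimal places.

0.0323

The likelihood of the observed sequence under each hypothesis: P(data | r = 2) = (6/8)(5/7)(2/6) = 5/28; P(data | r = 3) = (5/8)(4/7)(3/6) = 5/28; P(data | r = 5) = (3/8)(2/7)(5/6) = 5/56; P(data | r = 6) = (2/8)(1/7)(6/6) = 1/28; P(data | r = 7) = (1/8)(0/7) = 0.
Weighting by the prior gives 3/10 · 5/28 = 3/56, 1/5 · 5/28 = 1/28, 1/5 · 5/56 = 1/56, 1/10 · 1/28 = 1/280, 1/5 · 0 = 0; summing to 31/280.
Therefore the posterior P(r = 6 | data) = (1/280) / (31/280) = 1/31.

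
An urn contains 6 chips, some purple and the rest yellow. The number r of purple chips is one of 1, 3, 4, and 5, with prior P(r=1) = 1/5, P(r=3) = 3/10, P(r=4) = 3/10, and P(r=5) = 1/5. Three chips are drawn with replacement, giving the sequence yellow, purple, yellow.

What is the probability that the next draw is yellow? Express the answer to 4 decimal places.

0.5282

Compute the likelihood of the observed sequence for each case: P(data | r = 1) = (5/6)(1/6)(5/6) = 25/216; P(data | r = 3) = (3/6)(3/6)(3/6) = 1/8; P(data | r = 4) = (2/6)(4/6)(2/6) = 2/27; P(data | r = 5) = (1/6)(5/6)(1/6) = 5/216.
Multiplying each by its prior: 1/5 · 25/216 = 5/216, 3/10 · 1/8 = 3/80, 3/10 · 2/27 = 1/45, 1/5 · 5/216 = 1/216; summing to 7/80.
The posterior is then P(r = 1 | data) = 0.26455, P(r = 3 | data) = 0.42857, P(r = 4 | data) = 0.25397, P(r = 5 | data) = 0.05291.
Averaging over the posterior, P(yellow next | data) = (5/6)(0.26455) + (1/2)(0.42857) + (1/3)(0.25397) + (1/6)(0.05291) = 0.52822.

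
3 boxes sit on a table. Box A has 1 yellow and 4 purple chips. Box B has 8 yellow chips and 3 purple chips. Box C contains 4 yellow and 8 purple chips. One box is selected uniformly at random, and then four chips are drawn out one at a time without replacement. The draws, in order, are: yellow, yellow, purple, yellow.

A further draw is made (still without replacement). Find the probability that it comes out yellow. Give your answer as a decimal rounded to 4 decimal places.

0.6479

The likelihood of the observed sequence under each hypothesis: P(data | box A) = (1/5)(0/4) = 0; P(data | box B) = (8/11)(7/10)(3/9)(6/8) = 0.12727; P(data | box C) = (4/12)(3/11)(8/10)(2/9) = 0.016162.
Weighting by the prior gives 1/3 · 0 = 0, 1/3 · 0.12727 = 0.042424, 1/3 · 0.016162 = 0.0053872; these sum to 0.047811.
Dividing through by the total gives posterior P(box A | data) = 0, P(box B | data) = 0.88732, P(box C | data) = 0.11268.
So P(yellow next | data) = Σ P(yellow next | H) P(H | data) = (5/7)(0.88732) + (1/8)(0.11268) = 0.64789.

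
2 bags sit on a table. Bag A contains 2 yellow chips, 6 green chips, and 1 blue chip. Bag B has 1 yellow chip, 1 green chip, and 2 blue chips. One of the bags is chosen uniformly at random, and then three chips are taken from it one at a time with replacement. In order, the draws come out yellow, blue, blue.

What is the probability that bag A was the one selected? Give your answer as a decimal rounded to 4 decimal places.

The likelihood of the observed sequence under each hypothesis: P(data | bag A) = (2/9)(1/9)(1/9) = 0.0027435; P(data | bag B) = (1/4)(2/4)(2/4) = 0.0625.
Weighting by the prior gives 1/2 · 0.0027435 = 0.0013717, 1/2 · 0.0625 = 0.03125; summing to 0.032622.
By Bayes' rule, P(bag A | data) = (0.0013717) / (0.032622) = 0.04205.

0.0420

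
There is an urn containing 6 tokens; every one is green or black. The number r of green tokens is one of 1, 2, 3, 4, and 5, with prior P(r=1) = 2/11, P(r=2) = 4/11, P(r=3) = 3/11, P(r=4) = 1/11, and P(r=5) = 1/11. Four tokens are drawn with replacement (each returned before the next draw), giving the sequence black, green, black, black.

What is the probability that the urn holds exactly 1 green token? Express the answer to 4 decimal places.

0.2399

Under each hypothesis, the probability of the observed sequence is: P(data | r = 1) = (5/6)(1/6)(5/6)(5/6) = 0.096451; P(data | r = 2) = (4/6)(2/6)(4/6)(4/6) = 0.098765; P(data | r = 3) = (3/6)(3/6)(3/6)(3/6) = 0.0625; P(data | r = 4) = (2/6)(4/6)(2/6)(2/6) = 0.024691; P(data | r = 5) = (1/6)(5/6)(1/6)(1/6) = 0.003858.
Multiplying each by its prior: 2/11 · 0.096451 = 0.017536, 4/11 · 0.098765 = 0.035915, 3/11 · 0.0625 = 0.017045, 1/11 · 0.024691 = 0.0022447, 1/11 · 0.003858 = 0.00035073; with total 0.073092.
Hence P(r = 1 | data) = (0.017536) / (0.073092) = 0.23992.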